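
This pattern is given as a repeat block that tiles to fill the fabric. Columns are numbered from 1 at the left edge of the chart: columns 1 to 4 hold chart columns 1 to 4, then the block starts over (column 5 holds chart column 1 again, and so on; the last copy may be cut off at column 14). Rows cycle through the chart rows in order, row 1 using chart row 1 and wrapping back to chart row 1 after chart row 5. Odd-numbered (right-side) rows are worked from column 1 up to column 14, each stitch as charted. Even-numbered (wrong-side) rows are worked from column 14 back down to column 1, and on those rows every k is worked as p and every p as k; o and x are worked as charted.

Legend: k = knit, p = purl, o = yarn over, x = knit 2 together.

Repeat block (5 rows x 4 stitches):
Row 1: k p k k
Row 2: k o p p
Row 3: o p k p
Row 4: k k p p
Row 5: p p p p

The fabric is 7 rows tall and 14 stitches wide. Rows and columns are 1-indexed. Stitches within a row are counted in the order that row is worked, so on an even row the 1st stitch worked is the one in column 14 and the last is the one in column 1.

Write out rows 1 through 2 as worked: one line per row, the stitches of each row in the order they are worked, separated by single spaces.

Row 1: chart row 1, RS - tile across columns 1-14 and work as-is.
Row 2: chart row 2, WS - tiled (columns 1-14): k o p p k o p p k o p p k o; work from column 14 back to 1 with k<->p swapped.

Rows as worked:
k p k k k p k k k p k k k p
o p k k o p k k o p k k o p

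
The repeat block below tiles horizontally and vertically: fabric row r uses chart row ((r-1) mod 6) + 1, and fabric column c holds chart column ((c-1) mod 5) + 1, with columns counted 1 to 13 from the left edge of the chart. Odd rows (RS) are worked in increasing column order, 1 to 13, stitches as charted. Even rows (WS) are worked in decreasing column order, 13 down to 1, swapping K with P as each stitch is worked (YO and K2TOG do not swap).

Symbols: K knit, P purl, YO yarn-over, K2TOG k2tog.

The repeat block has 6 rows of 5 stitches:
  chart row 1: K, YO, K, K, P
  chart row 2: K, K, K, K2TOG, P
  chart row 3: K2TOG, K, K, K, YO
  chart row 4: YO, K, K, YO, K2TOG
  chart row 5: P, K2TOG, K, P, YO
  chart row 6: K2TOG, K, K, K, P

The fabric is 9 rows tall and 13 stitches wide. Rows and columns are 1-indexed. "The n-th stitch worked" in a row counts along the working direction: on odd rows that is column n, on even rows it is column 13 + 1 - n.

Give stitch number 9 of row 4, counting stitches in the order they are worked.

Row 4 uses chart row ((4-1) mod 6)+1 = 4. Row 4 is even, so WS.
Chart row 4 tiled across columns 1-13: YO K K YO K2TOG YO K K YO K2TOG YO K K
WS: work from column 13 back to column 1 (reverse the tiled row), swapping K<->P (YO and K2TOG unchanged).
Row 4 as worked: P P YO K2TOG YO P P YO K2TOG YO P P YO
Stitch 9 in working order -> K2TOG

Result:
K2TOG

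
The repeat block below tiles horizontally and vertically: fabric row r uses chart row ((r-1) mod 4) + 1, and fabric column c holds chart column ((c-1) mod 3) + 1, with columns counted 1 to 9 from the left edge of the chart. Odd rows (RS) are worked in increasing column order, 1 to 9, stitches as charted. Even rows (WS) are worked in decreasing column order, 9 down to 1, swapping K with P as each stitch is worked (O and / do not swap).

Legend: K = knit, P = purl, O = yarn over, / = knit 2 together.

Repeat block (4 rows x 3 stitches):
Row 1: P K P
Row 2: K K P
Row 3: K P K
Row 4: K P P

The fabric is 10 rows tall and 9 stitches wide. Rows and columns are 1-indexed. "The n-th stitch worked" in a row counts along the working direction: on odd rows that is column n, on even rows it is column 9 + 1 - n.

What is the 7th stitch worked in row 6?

Stitch:
K

Derivation:
Row 6: (6-1) mod 4 = 1, so use chart row 2. Even row -> WS.
Chart row 2 tiled across columns 1-9: K K P K K P K K P
WS row: flip the tiled sequence (start at column 9) and apply K<->P; O and / stay.
Row 6 as worked: K P P K P P K P P
Stitch 7 in working order -> K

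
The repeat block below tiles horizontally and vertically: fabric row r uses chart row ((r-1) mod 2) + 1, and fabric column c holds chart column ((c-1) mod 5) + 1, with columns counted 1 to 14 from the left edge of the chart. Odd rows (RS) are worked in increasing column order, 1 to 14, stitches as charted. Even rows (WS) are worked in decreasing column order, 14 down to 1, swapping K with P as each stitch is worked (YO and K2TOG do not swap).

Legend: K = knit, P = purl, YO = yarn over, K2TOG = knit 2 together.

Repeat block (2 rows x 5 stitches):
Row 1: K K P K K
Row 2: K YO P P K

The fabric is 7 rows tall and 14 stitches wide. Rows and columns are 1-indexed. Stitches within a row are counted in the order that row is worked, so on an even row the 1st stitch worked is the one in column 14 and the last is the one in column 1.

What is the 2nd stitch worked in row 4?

Result:
K

Derivation:
For row 4: chart row = ((4-1) mod 2) + 1 = 2; this is a WS (even) row.
Chart row 2 tiled across columns 1-14: K YO P P K K YO P P K K YO P P
Wrong side: read the tiled row from column 14 down to 1 and exchange K with P (leave YO, K2TOG).
Row 4 as worked: K K YO P P K K YO P P K K YO P
Stitch 2 in working order -> K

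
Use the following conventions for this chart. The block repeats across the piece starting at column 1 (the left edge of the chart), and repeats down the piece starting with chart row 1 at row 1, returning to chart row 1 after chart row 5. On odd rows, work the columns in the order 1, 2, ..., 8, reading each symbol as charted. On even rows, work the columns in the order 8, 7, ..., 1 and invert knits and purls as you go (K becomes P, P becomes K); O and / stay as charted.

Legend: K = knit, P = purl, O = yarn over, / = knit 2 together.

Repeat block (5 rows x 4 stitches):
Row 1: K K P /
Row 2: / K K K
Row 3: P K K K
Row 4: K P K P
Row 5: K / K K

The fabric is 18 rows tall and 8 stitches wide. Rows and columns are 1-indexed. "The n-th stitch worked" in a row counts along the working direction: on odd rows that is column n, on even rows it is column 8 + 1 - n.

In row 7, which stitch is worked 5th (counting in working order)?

Stitch:
/

Derivation:
For row 7: chart row = ((7-1) mod 5) + 1 = 2; this is a RS (odd) row.
Chart row 2 tiled across columns 1-8: / K K K / K K K
Right side: take the tiled row as-is (worked left to right from column 1).
The 5th stitch worked is /.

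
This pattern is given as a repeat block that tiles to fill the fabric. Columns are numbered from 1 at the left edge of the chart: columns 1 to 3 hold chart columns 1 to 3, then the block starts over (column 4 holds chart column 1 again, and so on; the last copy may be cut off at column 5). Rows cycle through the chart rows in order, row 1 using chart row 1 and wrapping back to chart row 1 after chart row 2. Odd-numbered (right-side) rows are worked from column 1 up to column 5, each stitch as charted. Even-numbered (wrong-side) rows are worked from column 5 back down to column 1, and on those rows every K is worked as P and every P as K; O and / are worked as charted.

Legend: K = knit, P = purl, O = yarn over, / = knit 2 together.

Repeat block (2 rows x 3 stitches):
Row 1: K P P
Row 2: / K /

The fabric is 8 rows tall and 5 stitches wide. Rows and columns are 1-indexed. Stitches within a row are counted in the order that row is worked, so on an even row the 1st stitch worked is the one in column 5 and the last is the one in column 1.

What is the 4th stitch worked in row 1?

Stitch:
K

Derivation:
For row 1: chart row = ((1-1) mod 2) + 1 = 1; this is a RS (odd) row.
Chart row 1 tiled across columns 1-5: K P P K P
RS row: no reversal, no swap; stitch n worked = column n.
The 4th stitch worked is K.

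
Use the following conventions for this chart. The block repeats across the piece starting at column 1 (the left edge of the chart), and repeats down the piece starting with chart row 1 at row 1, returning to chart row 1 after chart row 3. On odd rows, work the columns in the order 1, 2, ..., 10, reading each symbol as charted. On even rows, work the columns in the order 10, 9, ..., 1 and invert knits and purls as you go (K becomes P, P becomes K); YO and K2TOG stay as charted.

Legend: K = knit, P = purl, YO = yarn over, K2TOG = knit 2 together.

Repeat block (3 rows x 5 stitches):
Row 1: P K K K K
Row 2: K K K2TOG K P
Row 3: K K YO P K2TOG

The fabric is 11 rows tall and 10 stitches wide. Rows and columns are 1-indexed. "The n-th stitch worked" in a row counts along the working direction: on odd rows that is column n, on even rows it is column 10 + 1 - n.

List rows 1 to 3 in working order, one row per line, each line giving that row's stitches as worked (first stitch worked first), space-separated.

Rows as worked:
P K K K K P K K K K
K P K2TOG P P K P K2TOG P P
K K YO P K2TOG K K YO P K2TOG

Derivation:
Row 1: chart row 1, RS - tile across columns 1-10 and work as-is.
Row 2: chart row 2, WS - tiled (columns 1-10): K K K2TOG K P K K K2TOG K P; work from column 10 back to 1 with K<->P swapped.
Row 3: chart row 3, RS - tile across columns 1-10 and work as-is.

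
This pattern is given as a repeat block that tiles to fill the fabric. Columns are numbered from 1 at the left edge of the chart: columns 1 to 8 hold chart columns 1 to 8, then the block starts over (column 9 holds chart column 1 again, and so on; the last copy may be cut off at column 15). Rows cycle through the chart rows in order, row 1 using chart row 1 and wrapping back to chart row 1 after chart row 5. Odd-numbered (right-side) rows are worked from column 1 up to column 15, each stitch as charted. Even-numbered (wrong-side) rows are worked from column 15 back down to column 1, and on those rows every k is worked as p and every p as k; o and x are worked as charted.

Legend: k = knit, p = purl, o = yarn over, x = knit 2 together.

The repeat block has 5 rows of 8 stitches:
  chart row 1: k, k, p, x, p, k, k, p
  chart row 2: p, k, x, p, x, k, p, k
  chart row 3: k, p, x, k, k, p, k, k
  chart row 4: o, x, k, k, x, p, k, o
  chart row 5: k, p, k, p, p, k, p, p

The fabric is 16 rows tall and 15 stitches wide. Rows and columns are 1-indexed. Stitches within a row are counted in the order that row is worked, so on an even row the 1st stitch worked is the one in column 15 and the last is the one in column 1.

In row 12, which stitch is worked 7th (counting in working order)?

Result:
k

Derivation:
Row 12 uses chart row ((12-1) mod 5)+1 = 2. Row 12 is even, so WS.
Chart row 2 tiled across columns 1-15: p k x p x k p k p k x p x k p
Wrong side: read the tiled row from column 15 down to 1 and exchange k with p (leave o, x).
Row 12 as worked: k p x k x p k p k p x k x p k
The 7th stitch worked is k.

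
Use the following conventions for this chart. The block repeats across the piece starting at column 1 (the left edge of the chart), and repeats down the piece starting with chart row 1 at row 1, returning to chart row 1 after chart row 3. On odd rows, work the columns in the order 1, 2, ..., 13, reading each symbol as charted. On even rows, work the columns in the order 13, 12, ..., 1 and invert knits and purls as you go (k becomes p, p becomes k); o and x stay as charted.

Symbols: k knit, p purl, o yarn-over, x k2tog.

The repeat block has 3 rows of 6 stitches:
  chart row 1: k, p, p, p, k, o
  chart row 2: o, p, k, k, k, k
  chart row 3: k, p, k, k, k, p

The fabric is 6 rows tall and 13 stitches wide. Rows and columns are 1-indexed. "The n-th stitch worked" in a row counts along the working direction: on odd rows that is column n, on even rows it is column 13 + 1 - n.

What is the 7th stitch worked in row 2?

For row 2: chart row = ((2-1) mod 3) + 1 = 2; this is a WS (even) row.
Chart row 2 tiled across columns 1-13: o p k k k k o p k k k k o
WS row: flip the tiled sequence (start at column 13) and apply k<->p; o and x stay.
Row 2 as worked: o p p p p k o p p p p k o
Stitch 7 in working order -> o

Result:
o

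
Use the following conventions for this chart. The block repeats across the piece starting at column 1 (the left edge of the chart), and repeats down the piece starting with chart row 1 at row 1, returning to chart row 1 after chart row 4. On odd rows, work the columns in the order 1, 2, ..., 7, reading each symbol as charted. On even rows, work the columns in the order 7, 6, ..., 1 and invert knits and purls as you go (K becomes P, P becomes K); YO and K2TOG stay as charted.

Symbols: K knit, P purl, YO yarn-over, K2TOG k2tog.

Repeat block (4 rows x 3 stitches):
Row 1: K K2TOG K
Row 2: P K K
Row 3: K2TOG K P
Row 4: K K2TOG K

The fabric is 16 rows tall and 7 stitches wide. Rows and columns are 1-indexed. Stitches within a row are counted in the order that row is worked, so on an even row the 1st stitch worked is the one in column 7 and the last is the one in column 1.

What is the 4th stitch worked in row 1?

Result:
K

Derivation:
For row 1: chart row = ((1-1) mod 4) + 1 = 1; this is a RS (odd) row.
Chart row 1 tiled across columns 1-7: K K2TOG K K K2TOG K K
RS: work column 1 to column 7, symbols as charted — the tiled row is the row as worked.
Counting 4 along the worked row gives K.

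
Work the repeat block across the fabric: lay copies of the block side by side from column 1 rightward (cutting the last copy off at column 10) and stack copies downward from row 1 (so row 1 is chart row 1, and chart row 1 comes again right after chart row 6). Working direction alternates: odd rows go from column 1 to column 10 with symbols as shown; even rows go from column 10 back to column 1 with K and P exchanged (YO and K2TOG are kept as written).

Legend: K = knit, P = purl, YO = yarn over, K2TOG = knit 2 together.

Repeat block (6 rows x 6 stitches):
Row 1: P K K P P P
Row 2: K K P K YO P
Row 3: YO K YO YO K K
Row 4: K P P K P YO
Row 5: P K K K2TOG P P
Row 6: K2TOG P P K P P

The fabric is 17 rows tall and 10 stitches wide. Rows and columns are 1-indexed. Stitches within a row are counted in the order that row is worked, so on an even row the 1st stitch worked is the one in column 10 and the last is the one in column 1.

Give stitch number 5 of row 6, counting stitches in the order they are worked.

== STITCH ==
K

Derivation:
Row 6 uses chart row ((6-1) mod 6)+1 = 6. Row 6 is even, so WS.
Chart row 6 tiled across columns 1-10: K2TOG P P K P P K2TOG P P K
WS row: flip the tiled sequence (start at column 10) and apply K<->P; YO and K2TOG stay.
Row 6 as worked: P K K K2TOG K K P K K K2TOG
Stitch 5 in working order -> K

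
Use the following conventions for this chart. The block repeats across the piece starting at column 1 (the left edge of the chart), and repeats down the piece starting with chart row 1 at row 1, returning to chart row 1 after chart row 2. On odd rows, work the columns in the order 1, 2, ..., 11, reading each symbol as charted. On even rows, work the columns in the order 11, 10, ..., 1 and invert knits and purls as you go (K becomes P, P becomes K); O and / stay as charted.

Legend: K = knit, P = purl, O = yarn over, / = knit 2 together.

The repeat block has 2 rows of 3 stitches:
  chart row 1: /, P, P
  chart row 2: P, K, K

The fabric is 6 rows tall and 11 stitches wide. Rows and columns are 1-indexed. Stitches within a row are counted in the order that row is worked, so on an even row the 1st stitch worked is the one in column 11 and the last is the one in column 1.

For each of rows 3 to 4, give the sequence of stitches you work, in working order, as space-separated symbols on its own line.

Row 3: chart row 1, RS - tile across columns 1-11 and work as-is.
Row 4: chart row 2, WS - tiled (columns 1-11): P K K P K K P K K P K; work from column 11 back to 1 with K<->P swapped.

Rows as worked:
/ P P / P P / P P / P
P K P P K P P K P P K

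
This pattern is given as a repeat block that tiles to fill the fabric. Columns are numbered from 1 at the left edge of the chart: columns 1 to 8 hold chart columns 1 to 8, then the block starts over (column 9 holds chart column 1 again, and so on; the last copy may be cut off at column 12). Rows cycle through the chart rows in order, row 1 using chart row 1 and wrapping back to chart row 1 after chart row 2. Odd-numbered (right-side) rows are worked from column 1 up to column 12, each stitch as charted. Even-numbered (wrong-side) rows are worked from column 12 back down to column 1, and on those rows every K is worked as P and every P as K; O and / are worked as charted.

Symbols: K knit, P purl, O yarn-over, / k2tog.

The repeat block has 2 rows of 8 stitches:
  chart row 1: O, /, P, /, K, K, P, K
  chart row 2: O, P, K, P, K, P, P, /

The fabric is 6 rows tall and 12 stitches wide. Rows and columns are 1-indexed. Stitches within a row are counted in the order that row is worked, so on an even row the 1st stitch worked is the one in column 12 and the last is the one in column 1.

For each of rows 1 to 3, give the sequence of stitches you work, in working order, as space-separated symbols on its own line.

Rows as worked:
O / P / K K P K O / P /
K P K O / K K P K P K O
O / P / K K P K O / P /

Derivation:
Row 1: chart row 1, RS - tile across columns 1-12 and work as-is.
Row 2: chart row 2, WS - tiled (columns 1-12): O P K P K P P / O P K P; work from column 12 back to 1 with K<->P swapped.
Row 3: chart row 1, RS - tile across columns 1-12 and work as-is.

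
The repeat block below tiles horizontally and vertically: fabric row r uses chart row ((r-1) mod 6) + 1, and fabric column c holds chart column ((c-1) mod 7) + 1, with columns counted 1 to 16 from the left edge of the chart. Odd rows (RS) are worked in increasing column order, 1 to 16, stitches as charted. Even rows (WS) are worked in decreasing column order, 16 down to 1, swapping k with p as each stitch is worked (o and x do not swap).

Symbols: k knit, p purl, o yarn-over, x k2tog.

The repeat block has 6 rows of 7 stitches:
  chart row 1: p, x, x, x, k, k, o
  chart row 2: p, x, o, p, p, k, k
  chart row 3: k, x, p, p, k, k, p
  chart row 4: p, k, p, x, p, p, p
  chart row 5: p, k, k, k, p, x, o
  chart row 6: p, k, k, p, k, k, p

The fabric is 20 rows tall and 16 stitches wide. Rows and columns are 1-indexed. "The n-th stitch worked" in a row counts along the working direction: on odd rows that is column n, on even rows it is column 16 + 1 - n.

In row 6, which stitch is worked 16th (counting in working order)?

For row 6: chart row = ((6-1) mod 6) + 1 = 6; this is a WS (even) row.
Chart row 6 tiled across columns 1-16: p k k p k k p p k k p k k p p k
WS row: flip the tiled sequence (start at column 16) and apply k<->p; o and x stay.
Row 6 as worked: p k k p p k p p k k p p k p p k
The 16th stitch worked is k.

Result:
k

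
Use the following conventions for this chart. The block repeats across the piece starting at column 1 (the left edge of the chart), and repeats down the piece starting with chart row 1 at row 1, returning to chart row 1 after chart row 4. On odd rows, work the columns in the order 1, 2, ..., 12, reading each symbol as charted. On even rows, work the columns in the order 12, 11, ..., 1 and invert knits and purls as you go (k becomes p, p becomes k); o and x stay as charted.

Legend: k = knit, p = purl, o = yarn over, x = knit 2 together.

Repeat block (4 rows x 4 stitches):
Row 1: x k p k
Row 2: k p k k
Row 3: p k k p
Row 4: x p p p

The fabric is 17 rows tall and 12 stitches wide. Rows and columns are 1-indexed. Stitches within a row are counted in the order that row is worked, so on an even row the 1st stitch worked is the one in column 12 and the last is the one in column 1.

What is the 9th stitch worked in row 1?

== STITCH ==
x

Derivation:
Row 1: (1-1) mod 4 = 0, so use chart row 1. Odd row -> RS.
Chart row 1 tiled across columns 1-12: x k p k x k p k x k p k
RS row: no reversal, no swap; stitch n worked = column n.
Stitch 9 in working order -> x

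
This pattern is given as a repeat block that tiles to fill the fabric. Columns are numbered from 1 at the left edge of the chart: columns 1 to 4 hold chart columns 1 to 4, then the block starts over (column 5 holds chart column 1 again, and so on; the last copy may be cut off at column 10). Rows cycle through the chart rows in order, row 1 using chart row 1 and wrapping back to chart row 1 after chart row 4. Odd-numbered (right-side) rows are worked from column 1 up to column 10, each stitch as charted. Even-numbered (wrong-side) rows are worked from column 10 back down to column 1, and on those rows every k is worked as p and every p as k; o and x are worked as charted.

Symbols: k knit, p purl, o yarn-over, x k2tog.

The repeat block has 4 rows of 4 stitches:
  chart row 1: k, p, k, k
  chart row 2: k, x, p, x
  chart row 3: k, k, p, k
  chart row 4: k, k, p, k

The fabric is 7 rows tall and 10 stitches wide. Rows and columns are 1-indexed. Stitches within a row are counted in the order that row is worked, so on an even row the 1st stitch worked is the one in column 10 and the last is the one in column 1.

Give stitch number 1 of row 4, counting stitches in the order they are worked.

Stitch:
p

Derivation:
For row 4: chart row = ((4-1) mod 4) + 1 = 4; this is a WS (even) row.
Chart row 4 tiled across columns 1-10: k k p k k k p k k k
WS: work from column 10 back to column 1 (reverse the tiled row), swapping k<->p (o and x unchanged).
Row 4 as worked: p p p k p p p k p p
The 1st stitch worked is p.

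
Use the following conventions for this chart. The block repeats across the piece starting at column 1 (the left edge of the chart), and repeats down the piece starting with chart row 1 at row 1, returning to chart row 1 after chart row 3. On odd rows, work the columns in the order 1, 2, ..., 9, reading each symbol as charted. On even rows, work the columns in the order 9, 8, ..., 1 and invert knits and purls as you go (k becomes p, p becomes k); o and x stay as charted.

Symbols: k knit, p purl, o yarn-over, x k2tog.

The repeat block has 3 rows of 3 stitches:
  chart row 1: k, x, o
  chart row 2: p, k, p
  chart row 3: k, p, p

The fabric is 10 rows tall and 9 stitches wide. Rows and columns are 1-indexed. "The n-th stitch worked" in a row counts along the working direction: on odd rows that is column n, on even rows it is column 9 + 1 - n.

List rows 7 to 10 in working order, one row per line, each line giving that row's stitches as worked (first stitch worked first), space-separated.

== ROWS AS WORKED ==
k x o k x o k x o
k p k k p k k p k
k p p k p p k p p
o x p o x p o x p

Derivation:
Row 7: chart row 1, RS - tile across columns 1-9 and work as-is.
Row 8: chart row 2, WS - tiled (columns 1-9): p k p p k p p k p; work from column 9 back to 1 with k<->p swapped.
Row 9: chart row 3, RS - tile across columns 1-9 and work as-is.
Row 10: chart row 1, WS - tiled (columns 1-9): k x o k x o k x o; work from column 9 back to 1 with k<->p swapped.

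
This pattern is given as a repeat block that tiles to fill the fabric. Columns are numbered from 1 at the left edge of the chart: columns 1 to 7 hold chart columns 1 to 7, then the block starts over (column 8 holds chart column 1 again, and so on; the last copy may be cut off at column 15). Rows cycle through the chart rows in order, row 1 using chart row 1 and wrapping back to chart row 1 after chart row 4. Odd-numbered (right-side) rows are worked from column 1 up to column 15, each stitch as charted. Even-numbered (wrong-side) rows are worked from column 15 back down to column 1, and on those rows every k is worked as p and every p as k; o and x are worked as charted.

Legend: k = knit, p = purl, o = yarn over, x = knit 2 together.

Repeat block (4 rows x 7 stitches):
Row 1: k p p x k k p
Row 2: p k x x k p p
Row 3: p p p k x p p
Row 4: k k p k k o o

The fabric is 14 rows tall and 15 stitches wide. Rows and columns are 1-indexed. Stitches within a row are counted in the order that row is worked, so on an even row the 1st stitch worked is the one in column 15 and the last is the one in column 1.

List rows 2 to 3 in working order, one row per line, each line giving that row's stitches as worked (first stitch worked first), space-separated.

Result:
k k k p x x p k k k p x x p k
p p p k x p p p p p k x p p p

Derivation:
Row 2: chart row 2, WS - tiled (columns 1-15): p k x x k p p p k x x k p p p; work from column 15 back to 1 with k<->p swapped.
Row 3: chart row 3, RS - tile across columns 1-15 and work as-is.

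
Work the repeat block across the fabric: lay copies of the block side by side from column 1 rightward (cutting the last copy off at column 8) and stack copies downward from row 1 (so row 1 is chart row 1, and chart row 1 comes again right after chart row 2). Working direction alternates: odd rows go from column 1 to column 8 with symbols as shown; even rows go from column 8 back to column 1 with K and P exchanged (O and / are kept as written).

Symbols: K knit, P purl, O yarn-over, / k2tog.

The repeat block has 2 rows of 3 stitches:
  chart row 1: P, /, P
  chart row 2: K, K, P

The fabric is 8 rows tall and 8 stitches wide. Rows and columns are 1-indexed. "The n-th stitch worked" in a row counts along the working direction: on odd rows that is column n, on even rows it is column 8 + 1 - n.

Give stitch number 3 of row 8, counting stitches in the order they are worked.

Result:
K

Derivation:
Row 8 uses chart row ((8-1) mod 2)+1 = 2. Row 8 is even, so WS.
Chart row 2 tiled across columns 1-8: K K P K K P K K
Wrong side: read the tiled row from column 8 down to 1 and exchange K with P (leave O, /).
Row 8 as worked: P P K P P K P P
Stitch 3 in working order -> K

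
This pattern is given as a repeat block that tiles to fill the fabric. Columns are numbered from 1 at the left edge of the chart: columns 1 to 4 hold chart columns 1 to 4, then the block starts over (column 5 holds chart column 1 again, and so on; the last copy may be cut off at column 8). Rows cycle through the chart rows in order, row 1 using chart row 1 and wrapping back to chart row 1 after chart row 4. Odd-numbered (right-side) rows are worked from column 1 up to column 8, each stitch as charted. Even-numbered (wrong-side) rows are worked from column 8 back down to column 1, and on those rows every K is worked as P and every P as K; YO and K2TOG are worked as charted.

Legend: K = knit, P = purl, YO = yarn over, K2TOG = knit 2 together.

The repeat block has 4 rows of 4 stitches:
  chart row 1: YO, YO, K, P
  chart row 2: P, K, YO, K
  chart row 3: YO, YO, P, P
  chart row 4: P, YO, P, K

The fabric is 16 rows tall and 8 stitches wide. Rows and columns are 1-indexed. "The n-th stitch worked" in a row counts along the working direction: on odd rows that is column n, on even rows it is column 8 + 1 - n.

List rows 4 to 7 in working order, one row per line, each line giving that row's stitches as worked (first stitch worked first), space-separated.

Result:
P K YO K P K YO K
YO YO K P YO YO K P
P YO P K P YO P K
YO YO P P YO YO P P

Derivation:
Row 4: chart row 4, WS - tiled (columns 1-8): P YO P K P YO P K; work from column 8 back to 1 with K<->P swapped.
Row 5: chart row 1, RS - tile across columns 1-8 and work as-is.
Row 6: chart row 2, WS - tiled (columns 1-8): P K YO K P K YO K; work from column 8 back to 1 with K<->P swapped.
Row 7: chart row 3, RS - tile across columns 1-8 and work as-is.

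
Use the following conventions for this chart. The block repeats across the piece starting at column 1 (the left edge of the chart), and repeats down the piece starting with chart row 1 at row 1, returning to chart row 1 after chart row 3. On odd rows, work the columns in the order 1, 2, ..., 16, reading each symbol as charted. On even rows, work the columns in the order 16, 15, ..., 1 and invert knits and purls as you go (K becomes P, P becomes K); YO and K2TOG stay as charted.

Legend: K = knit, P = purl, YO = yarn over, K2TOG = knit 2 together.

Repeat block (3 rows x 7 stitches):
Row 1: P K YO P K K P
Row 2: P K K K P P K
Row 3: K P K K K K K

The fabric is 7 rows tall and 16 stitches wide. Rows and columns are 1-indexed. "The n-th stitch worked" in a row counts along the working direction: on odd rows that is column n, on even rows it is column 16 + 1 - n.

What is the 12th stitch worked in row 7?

Result:
K

Derivation:
Row 7: (7-1) mod 3 = 0, so use chart row 1. Odd row -> RS.
Chart row 1 tiled across columns 1-16: P K YO P K K P P K YO P K K P P K
RS: work column 1 to column 16, symbols as charted — the tiled row is the row as worked.
Stitch 12 in working order -> K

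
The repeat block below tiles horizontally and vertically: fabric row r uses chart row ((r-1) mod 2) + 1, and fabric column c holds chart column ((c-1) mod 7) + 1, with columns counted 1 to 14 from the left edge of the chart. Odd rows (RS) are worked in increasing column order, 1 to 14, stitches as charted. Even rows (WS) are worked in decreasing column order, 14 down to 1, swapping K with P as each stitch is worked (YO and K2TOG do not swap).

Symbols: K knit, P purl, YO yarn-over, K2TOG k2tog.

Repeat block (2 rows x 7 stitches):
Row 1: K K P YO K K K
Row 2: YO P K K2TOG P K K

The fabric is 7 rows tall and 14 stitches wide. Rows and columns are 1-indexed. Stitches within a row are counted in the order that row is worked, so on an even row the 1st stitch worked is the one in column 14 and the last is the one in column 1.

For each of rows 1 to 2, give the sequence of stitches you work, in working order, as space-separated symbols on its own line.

Row 1: chart row 1, RS - tile across columns 1-14 and work as-is.
Row 2: chart row 2, WS - tiled (columns 1-14): YO P K K2TOG P K K YO P K K2TOG P K K; work from column 14 back to 1 with K<->P swapped.

== ROWS AS WORKED ==
K K P YO K K K K K P YO K K K
P P K K2TOG P K YO P P K K2TOG P K YO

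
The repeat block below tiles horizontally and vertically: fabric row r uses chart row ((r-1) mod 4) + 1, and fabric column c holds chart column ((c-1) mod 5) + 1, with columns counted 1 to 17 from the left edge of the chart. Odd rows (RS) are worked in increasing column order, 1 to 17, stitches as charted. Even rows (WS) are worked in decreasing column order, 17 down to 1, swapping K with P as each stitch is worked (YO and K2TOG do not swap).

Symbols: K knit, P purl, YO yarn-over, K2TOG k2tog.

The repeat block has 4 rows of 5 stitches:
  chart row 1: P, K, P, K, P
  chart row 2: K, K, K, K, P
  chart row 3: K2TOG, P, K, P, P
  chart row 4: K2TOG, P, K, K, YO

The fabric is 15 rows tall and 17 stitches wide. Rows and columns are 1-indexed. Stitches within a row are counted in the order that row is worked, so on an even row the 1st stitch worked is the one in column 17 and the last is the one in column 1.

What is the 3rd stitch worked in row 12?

Row 12: (12-1) mod 4 = 3, so use chart row 4. Even row -> WS.
Chart row 4 tiled across columns 1-17: K2TOG P K K YO K2TOG P K K YO K2TOG P K K YO K2TOG P
WS: work from column 17 back to column 1 (reverse the tiled row), swapping K<->P (YO and K2TOG unchanged).
Row 12 as worked: K K2TOG YO P P K K2TOG YO P P K K2TOG YO P P K K2TOG
Counting 3 along the worked row gives YO.

Stitch:
YO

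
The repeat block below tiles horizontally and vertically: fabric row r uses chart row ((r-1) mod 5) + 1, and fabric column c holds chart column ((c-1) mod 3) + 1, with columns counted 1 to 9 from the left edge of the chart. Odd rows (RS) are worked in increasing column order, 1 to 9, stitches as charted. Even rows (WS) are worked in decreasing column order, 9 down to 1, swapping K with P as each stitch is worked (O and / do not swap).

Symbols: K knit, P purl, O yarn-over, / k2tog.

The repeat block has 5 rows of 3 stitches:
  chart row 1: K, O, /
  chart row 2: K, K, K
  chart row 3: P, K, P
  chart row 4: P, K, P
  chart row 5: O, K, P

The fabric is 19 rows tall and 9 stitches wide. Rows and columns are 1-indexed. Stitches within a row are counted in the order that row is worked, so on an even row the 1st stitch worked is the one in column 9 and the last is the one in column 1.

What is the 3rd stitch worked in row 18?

Row 18: (18-1) mod 5 = 2, so use chart row 3. Even row -> WS.
Chart row 3 tiled across columns 1-9: P K P P K P P K P
WS: work from column 9 back to column 1 (reverse the tiled row), swapping K<->P (O and / unchanged).
Row 18 as worked: K P K K P K K P K
The 3rd stitch worked is K.

== STITCH ==
K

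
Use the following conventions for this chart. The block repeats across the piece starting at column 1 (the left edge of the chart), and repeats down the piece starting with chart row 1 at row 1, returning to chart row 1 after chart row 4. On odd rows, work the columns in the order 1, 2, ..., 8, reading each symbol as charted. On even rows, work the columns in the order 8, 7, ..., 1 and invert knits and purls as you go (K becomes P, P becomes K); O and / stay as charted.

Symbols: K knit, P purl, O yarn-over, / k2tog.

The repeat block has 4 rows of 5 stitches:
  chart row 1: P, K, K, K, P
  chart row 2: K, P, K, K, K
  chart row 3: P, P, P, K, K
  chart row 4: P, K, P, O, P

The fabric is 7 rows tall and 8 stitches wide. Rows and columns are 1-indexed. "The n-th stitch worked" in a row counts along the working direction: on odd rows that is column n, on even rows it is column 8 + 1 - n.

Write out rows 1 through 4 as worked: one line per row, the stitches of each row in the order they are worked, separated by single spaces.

Row 1: chart row 1, RS - tile across columns 1-8 and work as-is.
Row 2: chart row 2, WS - tiled (columns 1-8): K P K K K K P K; work from column 8 back to 1 with K<->P swapped.
Row 3: chart row 3, RS - tile across columns 1-8 and work as-is.
Row 4: chart row 4, WS - tiled (columns 1-8): P K P O P P K P; work from column 8 back to 1 with K<->P swapped.

Rows as worked:
P K K K P P K K
P K P P P P K P
P P P K K P P P
K P K K O K P K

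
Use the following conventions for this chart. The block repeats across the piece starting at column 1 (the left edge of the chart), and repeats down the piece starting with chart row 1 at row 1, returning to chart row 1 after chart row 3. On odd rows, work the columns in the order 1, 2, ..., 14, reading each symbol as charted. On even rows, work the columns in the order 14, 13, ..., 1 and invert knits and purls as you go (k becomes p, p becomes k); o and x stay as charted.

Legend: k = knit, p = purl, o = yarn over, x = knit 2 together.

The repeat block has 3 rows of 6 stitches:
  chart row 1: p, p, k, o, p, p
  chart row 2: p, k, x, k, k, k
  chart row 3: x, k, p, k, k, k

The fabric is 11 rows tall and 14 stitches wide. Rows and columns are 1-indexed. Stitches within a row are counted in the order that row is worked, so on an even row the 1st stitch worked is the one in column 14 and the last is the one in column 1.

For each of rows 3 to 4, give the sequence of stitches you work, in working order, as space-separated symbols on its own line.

== ROWS AS WORKED ==
x k p k k k x k p k k k x k
k k k k o p k k k k o p k k

Derivation:
Row 3: chart row 3, RS - tile across columns 1-14 and work as-is.
Row 4: chart row 1, WS - tiled (columns 1-14): p p k o p p p p k o p p p p; work from column 14 back to 1 with k<->p swapped.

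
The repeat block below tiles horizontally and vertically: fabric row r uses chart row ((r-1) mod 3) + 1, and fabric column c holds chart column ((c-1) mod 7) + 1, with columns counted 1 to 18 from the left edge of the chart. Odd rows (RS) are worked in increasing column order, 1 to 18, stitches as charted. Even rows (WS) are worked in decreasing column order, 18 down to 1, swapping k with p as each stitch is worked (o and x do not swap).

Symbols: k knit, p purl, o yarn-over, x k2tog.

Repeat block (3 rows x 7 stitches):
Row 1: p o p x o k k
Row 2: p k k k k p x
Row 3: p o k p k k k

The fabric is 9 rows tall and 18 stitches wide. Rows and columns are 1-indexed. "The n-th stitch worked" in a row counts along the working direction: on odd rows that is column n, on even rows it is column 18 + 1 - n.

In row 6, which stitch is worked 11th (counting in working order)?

Stitch:
k

Derivation:
Row 6: (6-1) mod 3 = 2, so use chart row 3. Even row -> WS.
Chart row 3 tiled across columns 1-18: p o k p k k k p o k p k k k p o k p
Wrong side: read the tiled row from column 18 down to 1 and exchange k with p (leave o, x).
Row 6 as worked: k p o k p p p k p o k p p p k p o k
Stitch 11 in working order -> k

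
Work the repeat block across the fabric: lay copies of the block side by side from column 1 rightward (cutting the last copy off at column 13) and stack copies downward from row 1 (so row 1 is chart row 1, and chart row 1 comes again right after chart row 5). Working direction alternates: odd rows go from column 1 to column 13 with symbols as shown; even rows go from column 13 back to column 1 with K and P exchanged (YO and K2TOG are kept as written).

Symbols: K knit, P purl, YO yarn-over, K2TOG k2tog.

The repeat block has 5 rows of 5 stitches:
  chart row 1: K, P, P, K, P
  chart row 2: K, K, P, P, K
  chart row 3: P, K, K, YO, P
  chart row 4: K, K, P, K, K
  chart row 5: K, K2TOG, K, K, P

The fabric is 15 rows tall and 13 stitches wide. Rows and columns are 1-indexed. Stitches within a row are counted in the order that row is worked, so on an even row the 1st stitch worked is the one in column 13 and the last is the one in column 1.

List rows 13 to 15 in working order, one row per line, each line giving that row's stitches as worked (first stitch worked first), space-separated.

Row 13: chart row 3, RS - tile across columns 1-13 and work as-is.
Row 14: chart row 4, WS - tiled (columns 1-13): K K P K K K K P K K K K P; work from column 13 back to 1 with K<->P swapped.
Row 15: chart row 5, RS - tile across columns 1-13 and work as-is.

== ROWS AS WORKED ==
P K K YO P P K K YO P P K K
K P P P P K P P P P K P P
K K2TOG K K P K K2TOG K K P K K2TOG K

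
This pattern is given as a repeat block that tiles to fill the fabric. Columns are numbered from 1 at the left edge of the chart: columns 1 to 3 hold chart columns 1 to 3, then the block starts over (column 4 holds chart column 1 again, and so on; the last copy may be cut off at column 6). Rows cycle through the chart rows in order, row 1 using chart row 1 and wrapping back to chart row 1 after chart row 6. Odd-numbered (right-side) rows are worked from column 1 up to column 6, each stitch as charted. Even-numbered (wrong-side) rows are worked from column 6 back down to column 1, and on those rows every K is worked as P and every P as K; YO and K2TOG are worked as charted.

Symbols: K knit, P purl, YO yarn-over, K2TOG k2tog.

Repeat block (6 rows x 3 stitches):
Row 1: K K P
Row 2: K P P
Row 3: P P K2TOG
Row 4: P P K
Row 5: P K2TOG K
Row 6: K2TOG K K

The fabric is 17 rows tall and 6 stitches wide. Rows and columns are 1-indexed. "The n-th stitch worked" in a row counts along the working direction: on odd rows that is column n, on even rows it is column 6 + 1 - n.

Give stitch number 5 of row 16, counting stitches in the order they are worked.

Stitch:
K

Derivation:
Row 16 uses chart row ((16-1) mod 6)+1 = 4. Row 16 is even, so WS.
Chart row 4 tiled across columns 1-6: P P K P P K
WS: work from column 6 back to column 1 (reverse the tiled row), swapping K<->P (YO and K2TOG unchanged).
Row 16 as worked: P K K P K K
The 5th stitch worked is K.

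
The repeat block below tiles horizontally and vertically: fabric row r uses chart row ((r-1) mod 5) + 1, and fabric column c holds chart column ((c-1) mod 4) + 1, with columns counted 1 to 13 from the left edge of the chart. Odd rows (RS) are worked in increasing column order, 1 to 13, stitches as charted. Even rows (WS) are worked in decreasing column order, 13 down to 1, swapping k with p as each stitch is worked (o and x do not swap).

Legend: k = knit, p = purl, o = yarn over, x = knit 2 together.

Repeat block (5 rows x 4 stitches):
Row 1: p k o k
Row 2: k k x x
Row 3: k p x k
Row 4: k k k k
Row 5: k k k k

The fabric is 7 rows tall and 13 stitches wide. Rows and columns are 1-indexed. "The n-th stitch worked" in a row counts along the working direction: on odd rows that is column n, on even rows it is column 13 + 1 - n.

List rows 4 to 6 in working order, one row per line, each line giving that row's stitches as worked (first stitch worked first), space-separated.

Result:
p p p p p p p p p p p p p
k k k k k k k k k k k k k
k p o p k p o p k p o p k

Derivation:
Row 4: chart row 4, WS - tiled (columns 1-13): k k k k k k k k k k k k k; work from column 13 back to 1 with k<->p swapped.
Row 5: chart row 5, RS - tile across columns 1-13 and work as-is.
Row 6: chart row 1, WS - tiled (columns 1-13): p k o k p k o k p k o k p; work from column 13 back to 1 with k<->p swapped.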